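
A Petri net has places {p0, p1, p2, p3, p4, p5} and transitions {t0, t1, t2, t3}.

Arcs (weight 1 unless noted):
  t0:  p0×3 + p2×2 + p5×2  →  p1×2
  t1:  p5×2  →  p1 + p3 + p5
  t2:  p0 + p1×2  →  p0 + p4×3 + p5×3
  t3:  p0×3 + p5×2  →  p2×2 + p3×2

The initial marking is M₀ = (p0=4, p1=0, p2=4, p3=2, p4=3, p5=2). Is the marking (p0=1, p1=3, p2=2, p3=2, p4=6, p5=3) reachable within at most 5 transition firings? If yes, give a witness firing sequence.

NO — not reachable within 5 firings

depth 0: 1 marking
depth 1: 4 markings reached so far
depth 2: 5 markings reached so far
depth 3: 6 markings reached so far
depth 4: 7 markings reached so far
depth 5: 8 markings reached so far
target is not among the 8 markings reachable within 5 steps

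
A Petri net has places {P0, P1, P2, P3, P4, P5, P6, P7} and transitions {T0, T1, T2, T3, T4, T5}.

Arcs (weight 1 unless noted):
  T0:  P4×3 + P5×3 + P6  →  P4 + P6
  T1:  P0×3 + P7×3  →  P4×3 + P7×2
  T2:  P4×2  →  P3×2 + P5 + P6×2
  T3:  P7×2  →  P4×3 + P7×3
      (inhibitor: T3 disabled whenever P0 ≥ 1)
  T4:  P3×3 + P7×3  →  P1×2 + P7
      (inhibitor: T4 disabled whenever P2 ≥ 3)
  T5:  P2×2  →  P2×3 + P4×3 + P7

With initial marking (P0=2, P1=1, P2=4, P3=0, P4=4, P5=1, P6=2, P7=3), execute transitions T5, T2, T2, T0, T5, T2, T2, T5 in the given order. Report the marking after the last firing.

step 1: fire T5:  (P0=2, P1=1, P2=4, P3=0, P4=4, P5=1, P6=2, P7=3) → (P0=2, P1=1, P2=5, P3=0, P4=7, P5=1, P6=2, P7=4)
step 2: fire T2:  (P0=2, P1=1, P2=5, P3=0, P4=7, P5=1, P6=2, P7=4) → (P0=2, P1=1, P2=5, P3=2, P4=5, P5=2, P6=4, P7=4)
step 3: fire T2:  (P0=2, P1=1, P2=5, P3=2, P4=5, P5=2, P6=4, P7=4) → (P0=2, P1=1, P2=5, P3=4, P4=3, P5=3, P6=6, P7=4)
step 4: fire T0:  (P0=2, P1=1, P2=5, P3=4, P4=3, P5=3, P6=6, P7=4) → (P0=2, P1=1, P2=5, P3=4, P4=1, P5=0, P6=6, P7=4)
step 5: fire T5:  (P0=2, P1=1, P2=5, P3=4, P4=1, P5=0, P6=6, P7=4) → (P0=2, P1=1, P2=6, P3=4, P4=4, P5=0, P6=6, P7=5)
step 6: fire T2:  (P0=2, P1=1, P2=6, P3=4, P4=4, P5=0, P6=6, P7=5) → (P0=2, P1=1, P2=6, P3=6, P4=2, P5=1, P6=8, P7=5)
step 7: fire T2:  (P0=2, P1=1, P2=6, P3=6, P4=2, P5=1, P6=8, P7=5) → (P0=2, P1=1, P2=6, P3=8, P4=0, P5=2, P6=10, P7=5)
step 8: fire T5:  (P0=2, P1=1, P2=6, P3=8, P4=0, P5=2, P6=10, P7=5) → (P0=2, P1=1, P2=7, P3=8, P4=3, P5=2, P6=10, P7=6)

(P0=2, P1=1, P2=7, P3=8, P4=3, P5=2, P6=10, P7=6)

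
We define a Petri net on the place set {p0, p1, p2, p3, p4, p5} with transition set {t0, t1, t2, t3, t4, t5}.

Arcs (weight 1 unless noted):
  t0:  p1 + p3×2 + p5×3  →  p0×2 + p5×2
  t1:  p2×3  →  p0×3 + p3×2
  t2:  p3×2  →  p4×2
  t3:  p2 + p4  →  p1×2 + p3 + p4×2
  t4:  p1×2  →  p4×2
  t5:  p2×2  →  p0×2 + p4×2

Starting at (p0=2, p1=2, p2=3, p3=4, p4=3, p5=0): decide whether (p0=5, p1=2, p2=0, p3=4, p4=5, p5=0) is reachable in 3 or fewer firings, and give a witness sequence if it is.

YES — reachable via ⟨t1, t2⟩ (2 firings)

step 1: fire t1:  (p0=2, p1=2, p2=3, p3=4, p4=3, p5=0) → (p0=5, p1=2, p2=0, p3=6, p4=3, p5=0)
step 2: fire t2:  (p0=5, p1=2, p2=0, p3=6, p4=3, p5=0) → (p0=5, p1=2, p2=0, p3=4, p4=5, p5=0)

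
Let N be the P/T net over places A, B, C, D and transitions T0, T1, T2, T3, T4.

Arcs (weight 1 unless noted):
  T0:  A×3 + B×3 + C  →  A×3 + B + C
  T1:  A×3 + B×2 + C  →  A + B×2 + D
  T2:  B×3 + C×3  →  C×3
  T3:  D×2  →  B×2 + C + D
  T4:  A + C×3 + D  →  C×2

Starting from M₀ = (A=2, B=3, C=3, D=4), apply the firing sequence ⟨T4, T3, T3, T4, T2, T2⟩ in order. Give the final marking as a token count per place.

(A=0, B=1, C=3, D=0)

step 1: fire T4:  (A=2, B=3, C=3, D=4) → (A=1, B=3, C=2, D=3)
step 2: fire T3:  (A=1, B=3, C=2, D=3) → (A=1, B=5, C=3, D=2)
step 3: fire T3:  (A=1, B=5, C=3, D=2) → (A=1, B=7, C=4, D=1)
step 4: fire T4:  (A=1, B=7, C=4, D=1) → (A=0, B=7, C=3, D=0)
step 5: fire T2:  (A=0, B=7, C=3, D=0) → (A=0, B=4, C=3, D=0)
step 6: fire T2:  (A=0, B=4, C=3, D=0) → (A=0, B=1, C=3, D=0)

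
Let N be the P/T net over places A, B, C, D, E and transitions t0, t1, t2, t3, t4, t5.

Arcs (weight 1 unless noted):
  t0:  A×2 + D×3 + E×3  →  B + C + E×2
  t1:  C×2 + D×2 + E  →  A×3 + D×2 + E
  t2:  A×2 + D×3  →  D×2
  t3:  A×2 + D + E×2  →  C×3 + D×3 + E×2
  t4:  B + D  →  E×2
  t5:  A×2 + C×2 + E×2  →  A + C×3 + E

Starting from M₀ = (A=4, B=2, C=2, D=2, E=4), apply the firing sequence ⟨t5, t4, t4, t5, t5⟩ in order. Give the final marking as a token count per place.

(A=1, B=0, C=5, D=0, E=5)

step 1: fire t5:  (A=4, B=2, C=2, D=2, E=4) → (A=3, B=2, C=3, D=2, E=3)
step 2: fire t4:  (A=3, B=2, C=3, D=2, E=3) → (A=3, B=1, C=3, D=1, E=5)
step 3: fire t4:  (A=3, B=1, C=3, D=1, E=5) → (A=3, B=0, C=3, D=0, E=7)
step 4: fire t5:  (A=3, B=0, C=3, D=0, E=7) → (A=2, B=0, C=4, D=0, E=6)
step 5: fire t5:  (A=2, B=0, C=4, D=0, E=6) → (A=1, B=0, C=5, D=0, E=5)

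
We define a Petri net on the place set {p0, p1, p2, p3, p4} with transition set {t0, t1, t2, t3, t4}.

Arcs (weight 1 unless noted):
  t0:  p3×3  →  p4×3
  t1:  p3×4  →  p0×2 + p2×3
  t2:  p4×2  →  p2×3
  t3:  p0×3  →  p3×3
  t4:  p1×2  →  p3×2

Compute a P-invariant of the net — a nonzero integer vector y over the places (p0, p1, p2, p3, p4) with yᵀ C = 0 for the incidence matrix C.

y = (p0:3, p1:3, p2:2, p3:3, p4:3)

Incidence matrix C (rows=places, cols=transitions):
       t0   t1   t2   t3   t4
   p0   0    2    0   -3    0
   p1   0    0    0    0   -2
   p2   0    3    3    0    0
   p3  -3   -4    0    3    2
   p4   3    0   -2    0    0

Candidate y = [3, 3, 2, 3, 3]; check y·C column-wise:
  col t0: 3·0 + 3·0 + 2·0 + 3·-3 + 3·3 = 0
  col t1: 3·2 + 3·0 + 2·3 + 3·-4 + 3·0 = 0
  col t2: 3·0 + 3·0 + 2·3 + 3·0 + 3·-2 = 0
  col t3: 3·-3 + 3·0 + 2·0 + 3·3 + 3·0 = 0
  col t4: 3·0 + 3·-2 + 2·0 + 3·2 + 3·0 = 0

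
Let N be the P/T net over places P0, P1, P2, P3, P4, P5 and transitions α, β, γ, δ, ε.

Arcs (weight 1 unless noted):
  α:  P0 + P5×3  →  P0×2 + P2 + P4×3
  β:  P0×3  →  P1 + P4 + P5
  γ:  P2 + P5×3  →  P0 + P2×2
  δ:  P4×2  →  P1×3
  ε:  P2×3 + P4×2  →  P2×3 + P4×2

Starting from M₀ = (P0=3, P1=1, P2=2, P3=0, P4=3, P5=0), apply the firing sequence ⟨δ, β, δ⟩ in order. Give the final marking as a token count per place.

(P0=0, P1=8, P2=2, P3=0, P4=0, P5=1)

step 1: fire δ:  (P0=3, P1=1, P2=2, P3=0, P4=3, P5=0) → (P0=3, P1=4, P2=2, P3=0, P4=1, P5=0)
step 2: fire β:  (P0=3, P1=4, P2=2, P3=0, P4=1, P5=0) → (P0=0, P1=5, P2=2, P3=0, P4=2, P5=1)
step 3: fire δ:  (P0=0, P1=5, P2=2, P3=0, P4=2, P5=1) → (P0=0, P1=8, P2=2, P3=0, P4=0, P5=1)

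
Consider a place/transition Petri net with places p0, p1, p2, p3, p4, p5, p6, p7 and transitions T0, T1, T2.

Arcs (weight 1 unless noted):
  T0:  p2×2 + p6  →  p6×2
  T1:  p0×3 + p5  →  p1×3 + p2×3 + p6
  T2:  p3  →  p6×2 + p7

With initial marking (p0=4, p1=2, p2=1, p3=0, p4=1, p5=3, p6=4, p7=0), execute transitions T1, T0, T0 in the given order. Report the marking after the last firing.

step 1: fire T1:  (p0=4, p1=2, p2=1, p3=0, p4=1, p5=3, p6=4, p7=0) → (p0=1, p1=5, p2=4, p3=0, p4=1, p5=2, p6=5, p7=0)
step 2: fire T0:  (p0=1, p1=5, p2=4, p3=0, p4=1, p5=2, p6=5, p7=0) → (p0=1, p1=5, p2=2, p3=0, p4=1, p5=2, p6=6, p7=0)
step 3: fire T0:  (p0=1, p1=5, p2=2, p3=0, p4=1, p5=2, p6=6, p7=0) → (p0=1, p1=5, p2=0, p3=0, p4=1, p5=2, p6=7, p7=0)

(p0=1, p1=5, p2=0, p3=0, p4=1, p5=2, p6=7, p7=0)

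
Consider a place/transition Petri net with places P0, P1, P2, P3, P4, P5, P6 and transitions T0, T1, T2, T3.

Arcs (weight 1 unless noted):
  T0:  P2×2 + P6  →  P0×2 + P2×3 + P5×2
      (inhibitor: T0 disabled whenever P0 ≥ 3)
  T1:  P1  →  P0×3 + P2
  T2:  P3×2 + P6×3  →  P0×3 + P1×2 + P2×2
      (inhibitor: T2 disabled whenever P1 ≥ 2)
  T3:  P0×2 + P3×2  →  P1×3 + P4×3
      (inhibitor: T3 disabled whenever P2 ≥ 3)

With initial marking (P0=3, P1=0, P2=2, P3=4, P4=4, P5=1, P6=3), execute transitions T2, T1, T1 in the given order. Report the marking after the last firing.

step 1: fire T2:  (P0=3, P1=0, P2=2, P3=4, P4=4, P5=1, P6=3) → (P0=6, P1=2, P2=4, P3=2, P4=4, P5=1, P6=0)
step 2: fire T1:  (P0=6, P1=2, P2=4, P3=2, P4=4, P5=1, P6=0) → (P0=9, P1=1, P2=5, P3=2, P4=4, P5=1, P6=0)
step 3: fire T1:  (P0=9, P1=1, P2=5, P3=2, P4=4, P5=1, P6=0) → (P0=12, P1=0, P2=6, P3=2, P4=4, P5=1, P6=0)

(P0=12, P1=0, P2=6, P3=2, P4=4, P5=1, P6=0)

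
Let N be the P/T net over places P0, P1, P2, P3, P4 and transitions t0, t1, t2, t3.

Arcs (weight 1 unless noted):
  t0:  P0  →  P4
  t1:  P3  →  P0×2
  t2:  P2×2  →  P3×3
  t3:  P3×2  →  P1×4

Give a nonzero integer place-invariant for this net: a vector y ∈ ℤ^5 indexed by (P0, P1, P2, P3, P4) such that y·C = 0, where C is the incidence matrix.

y = (P0:1, P1:1, P2:3, P3:2, P4:1)

Incidence matrix C (rows=places, cols=transitions):
       t0   t1   t2   t3
   P0  -1    2    0    0
   P1   0    0    0    4
   P2   0    0   -2    0
   P3   0   -1    3   -2
   P4   1    0    0    0

Candidate y = [1, 1, 3, 2, 1]; check y·C column-wise:
  col t0: 1·-1 + 1·0 + 3·0 + 2·0 + 1·1 = 0
  col t1: 1·2 + 1·0 + 3·0 + 2·-1 + 1·0 = 0
  col t2: 1·0 + 1·0 + 3·-2 + 2·3 + 1·0 = 0
  col t3: 1·0 + 1·4 + 3·0 + 2·-2 + 1·0 = 0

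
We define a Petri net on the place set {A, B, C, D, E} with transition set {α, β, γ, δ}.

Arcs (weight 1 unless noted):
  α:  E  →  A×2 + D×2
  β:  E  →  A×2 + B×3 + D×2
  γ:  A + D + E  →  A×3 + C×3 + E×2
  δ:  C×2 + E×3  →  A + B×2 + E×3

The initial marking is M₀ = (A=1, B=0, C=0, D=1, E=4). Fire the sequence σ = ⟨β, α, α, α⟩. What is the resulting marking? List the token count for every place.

(A=9, B=3, C=0, D=9, E=0)

step 1: fire β:  (A=1, B=0, C=0, D=1, E=4) → (A=3, B=3, C=0, D=3, E=3)
step 2: fire α:  (A=3, B=3, C=0, D=3, E=3) → (A=5, B=3, C=0, D=5, E=2)
step 3: fire α:  (A=5, B=3, C=0, D=5, E=2) → (A=7, B=3, C=0, D=7, E=1)
step 4: fire α:  (A=7, B=3, C=0, D=7, E=1) → (A=9, B=3, C=0, D=9, E=0)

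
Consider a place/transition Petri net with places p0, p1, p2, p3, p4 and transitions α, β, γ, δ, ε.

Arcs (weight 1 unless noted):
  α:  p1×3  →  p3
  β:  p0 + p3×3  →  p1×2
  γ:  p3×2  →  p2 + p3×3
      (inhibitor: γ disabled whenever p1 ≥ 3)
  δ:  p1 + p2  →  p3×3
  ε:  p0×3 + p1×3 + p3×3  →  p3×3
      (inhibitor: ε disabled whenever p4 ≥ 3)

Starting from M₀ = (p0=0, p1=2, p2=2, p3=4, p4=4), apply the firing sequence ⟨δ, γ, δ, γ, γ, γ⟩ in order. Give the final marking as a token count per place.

step 1: fire δ:  (p0=0, p1=2, p2=2, p3=4, p4=4) → (p0=0, p1=1, p2=1, p3=7, p4=4)
step 2: fire γ:  (p0=0, p1=1, p2=1, p3=7, p4=4) → (p0=0, p1=1, p2=2, p3=8, p4=4)
step 3: fire δ:  (p0=0, p1=1, p2=2, p3=8, p4=4) → (p0=0, p1=0, p2=1, p3=11, p4=4)
step 4: fire γ:  (p0=0, p1=0, p2=1, p3=11, p4=4) → (p0=0, p1=0, p2=2, p3=12, p4=4)
step 5: fire γ:  (p0=0, p1=0, p2=2, p3=12, p4=4) → (p0=0, p1=0, p2=3, p3=13, p4=4)
step 6: fire γ:  (p0=0, p1=0, p2=3, p3=13, p4=4) → (p0=0, p1=0, p2=4, p3=14, p4=4)

(p0=0, p1=0, p2=4, p3=14, p4=4)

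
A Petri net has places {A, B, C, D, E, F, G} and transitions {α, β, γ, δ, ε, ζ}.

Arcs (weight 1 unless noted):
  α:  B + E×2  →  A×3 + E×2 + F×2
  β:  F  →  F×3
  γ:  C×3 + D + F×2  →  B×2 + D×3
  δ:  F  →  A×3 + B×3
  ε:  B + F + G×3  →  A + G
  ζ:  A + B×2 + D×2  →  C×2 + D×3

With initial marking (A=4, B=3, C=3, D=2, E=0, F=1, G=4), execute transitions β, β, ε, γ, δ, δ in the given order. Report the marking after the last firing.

(A=11, B=10, C=0, D=4, E=0, F=0, G=2)

step 1: fire β:  (A=4, B=3, C=3, D=2, E=0, F=1, G=4) → (A=4, B=3, C=3, D=2, E=0, F=3, G=4)
step 2: fire β:  (A=4, B=3, C=3, D=2, E=0, F=3, G=4) → (A=4, B=3, C=3, D=2, E=0, F=5, G=4)
step 3: fire ε:  (A=4, B=3, C=3, D=2, E=0, F=5, G=4) → (A=5, B=2, C=3, D=2, E=0, F=4, G=2)
step 4: fire γ:  (A=5, B=2, C=3, D=2, E=0, F=4, G=2) → (A=5, B=4, C=0, D=4, E=0, F=2, G=2)
step 5: fire δ:  (A=5, B=4, C=0, D=4, E=0, F=2, G=2) → (A=8, B=7, C=0, D=4, E=0, F=1, G=2)
step 6: fire δ:  (A=8, B=7, C=0, D=4, E=0, F=1, G=2) → (A=11, B=10, C=0, D=4, E=0, F=0, G=2)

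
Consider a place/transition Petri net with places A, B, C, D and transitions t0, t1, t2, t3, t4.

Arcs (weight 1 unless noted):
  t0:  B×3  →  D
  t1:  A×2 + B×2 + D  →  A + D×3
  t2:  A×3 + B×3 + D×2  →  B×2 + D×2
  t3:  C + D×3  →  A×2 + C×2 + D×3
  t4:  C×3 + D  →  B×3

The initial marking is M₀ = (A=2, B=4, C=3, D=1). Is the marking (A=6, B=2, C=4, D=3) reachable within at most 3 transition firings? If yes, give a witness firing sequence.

depth 0: 1 marking
depth 1: 4 markings reached so far
depth 2: 7 markings reached so far
depth 3: 12 markings reached so far
target is not among the 12 markings reachable within 3 steps

NO — not reachable within 3 firings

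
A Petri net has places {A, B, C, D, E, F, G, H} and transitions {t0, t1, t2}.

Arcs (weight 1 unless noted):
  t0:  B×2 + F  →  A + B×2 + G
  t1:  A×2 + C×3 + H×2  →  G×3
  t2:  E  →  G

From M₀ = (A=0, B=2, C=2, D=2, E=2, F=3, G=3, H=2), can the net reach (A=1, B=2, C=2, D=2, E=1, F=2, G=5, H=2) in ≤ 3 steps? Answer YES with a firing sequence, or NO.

step 1: fire t0:  (A=0, B=2, C=2, D=2, E=2, F=3, G=3, H=2) → (A=1, B=2, C=2, D=2, E=2, F=2, G=4, H=2)
step 2: fire t2:  (A=1, B=2, C=2, D=2, E=2, F=2, G=4, H=2) → (A=1, B=2, C=2, D=2, E=1, F=2, G=5, H=2)

YES — reachable via ⟨t0, t2⟩ (2 firings)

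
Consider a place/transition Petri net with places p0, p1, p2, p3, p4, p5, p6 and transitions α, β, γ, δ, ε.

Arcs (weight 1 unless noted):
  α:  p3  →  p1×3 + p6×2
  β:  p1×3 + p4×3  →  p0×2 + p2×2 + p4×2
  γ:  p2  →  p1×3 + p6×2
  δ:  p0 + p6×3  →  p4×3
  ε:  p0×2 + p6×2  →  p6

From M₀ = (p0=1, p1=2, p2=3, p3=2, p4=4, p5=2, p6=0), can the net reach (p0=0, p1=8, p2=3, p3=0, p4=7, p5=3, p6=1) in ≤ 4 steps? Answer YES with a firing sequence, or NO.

NO — not reachable within 4 firings

depth 0: 1 marking
depth 1: 3 markings reached so far
depth 2: 8 markings reached so far
depth 3: 19 markings reached so far
depth 4: 36 markings reached so far
target is not among the 36 markings reachable within 4 steps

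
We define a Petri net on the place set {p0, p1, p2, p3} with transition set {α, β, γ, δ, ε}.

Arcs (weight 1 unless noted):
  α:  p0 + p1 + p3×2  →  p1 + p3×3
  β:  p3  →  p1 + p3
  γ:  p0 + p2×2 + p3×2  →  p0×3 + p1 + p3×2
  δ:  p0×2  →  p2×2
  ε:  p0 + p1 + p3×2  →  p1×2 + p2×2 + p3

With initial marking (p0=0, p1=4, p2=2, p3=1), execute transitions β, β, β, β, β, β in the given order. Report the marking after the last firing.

(p0=0, p1=10, p2=2, p3=1)

step 1: fire β:  (p0=0, p1=4, p2=2, p3=1) → (p0=0, p1=5, p2=2, p3=1)
step 2: fire β:  (p0=0, p1=5, p2=2, p3=1) → (p0=0, p1=6, p2=2, p3=1)
step 3: fire β:  (p0=0, p1=6, p2=2, p3=1) → (p0=0, p1=7, p2=2, p3=1)
step 4: fire β:  (p0=0, p1=7, p2=2, p3=1) → (p0=0, p1=8, p2=2, p3=1)
step 5: fire β:  (p0=0, p1=8, p2=2, p3=1) → (p0=0, p1=9, p2=2, p3=1)
step 6: fire β:  (p0=0, p1=9, p2=2, p3=1) → (p0=0, p1=10, p2=2, p3=1)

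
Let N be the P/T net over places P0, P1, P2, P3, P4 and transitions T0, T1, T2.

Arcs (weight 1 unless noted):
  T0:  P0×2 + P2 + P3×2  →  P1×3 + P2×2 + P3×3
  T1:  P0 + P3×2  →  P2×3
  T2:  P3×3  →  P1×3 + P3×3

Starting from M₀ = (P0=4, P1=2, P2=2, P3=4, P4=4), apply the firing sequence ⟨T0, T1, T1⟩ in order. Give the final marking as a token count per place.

step 1: fire T0:  (P0=4, P1=2, P2=2, P3=4, P4=4) → (P0=2, P1=5, P2=3, P3=5, P4=4)
step 2: fire T1:  (P0=2, P1=5, P2=3, P3=5, P4=4) → (P0=1, P1=5, P2=6, P3=3, P4=4)
step 3: fire T1:  (P0=1, P1=5, P2=6, P3=3, P4=4) → (P0=0, P1=5, P2=9, P3=1, P4=4)

(P0=0, P1=5, P2=9, P3=1, P4=4)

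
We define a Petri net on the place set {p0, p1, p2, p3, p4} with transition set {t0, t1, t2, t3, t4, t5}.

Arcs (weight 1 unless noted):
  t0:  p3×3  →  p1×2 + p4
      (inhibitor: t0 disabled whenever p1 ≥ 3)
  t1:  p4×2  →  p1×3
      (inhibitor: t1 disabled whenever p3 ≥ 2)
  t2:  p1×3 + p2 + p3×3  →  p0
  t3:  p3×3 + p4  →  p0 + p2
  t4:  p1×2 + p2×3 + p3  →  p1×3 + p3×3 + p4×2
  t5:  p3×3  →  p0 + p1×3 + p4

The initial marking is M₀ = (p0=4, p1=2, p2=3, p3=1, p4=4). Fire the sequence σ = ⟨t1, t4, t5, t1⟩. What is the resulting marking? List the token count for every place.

(p0=5, p1=12, p2=0, p3=0, p4=3)

step 1: fire t1:  (p0=4, p1=2, p2=3, p3=1, p4=4) → (p0=4, p1=5, p2=3, p3=1, p4=2)
step 2: fire t4:  (p0=4, p1=5, p2=3, p3=1, p4=2) → (p0=4, p1=6, p2=0, p3=3, p4=4)
step 3: fire t5:  (p0=4, p1=6, p2=0, p3=3, p4=4) → (p0=5, p1=9, p2=0, p3=0, p4=5)
step 4: fire t1:  (p0=5, p1=9, p2=0, p3=0, p4=5) → (p0=5, p1=12, p2=0, p3=0, p4=3)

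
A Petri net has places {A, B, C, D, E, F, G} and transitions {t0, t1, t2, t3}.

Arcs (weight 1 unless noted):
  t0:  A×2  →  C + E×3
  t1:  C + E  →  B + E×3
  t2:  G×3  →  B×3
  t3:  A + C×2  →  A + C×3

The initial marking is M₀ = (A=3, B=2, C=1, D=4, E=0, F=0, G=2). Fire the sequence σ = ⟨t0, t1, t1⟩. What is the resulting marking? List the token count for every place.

(A=1, B=4, C=0, D=4, E=7, F=0, G=2)

step 1: fire t0:  (A=3, B=2, C=1, D=4, E=0, F=0, G=2) → (A=1, B=2, C=2, D=4, E=3, F=0, G=2)
step 2: fire t1:  (A=1, B=2, C=2, D=4, E=3, F=0, G=2) → (A=1, B=3, C=1, D=4, E=5, F=0, G=2)
step 3: fire t1:  (A=1, B=3, C=1, D=4, E=5, F=0, G=2) → (A=1, B=4, C=0, D=4, E=7, F=0, G=2)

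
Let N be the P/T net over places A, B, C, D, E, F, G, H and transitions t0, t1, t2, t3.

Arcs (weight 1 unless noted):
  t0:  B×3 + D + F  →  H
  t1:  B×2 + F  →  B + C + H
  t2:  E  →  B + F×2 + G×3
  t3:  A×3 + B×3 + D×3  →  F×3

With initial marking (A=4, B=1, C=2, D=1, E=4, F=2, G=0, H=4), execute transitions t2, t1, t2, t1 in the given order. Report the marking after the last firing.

(A=4, B=1, C=4, D=1, E=2, F=4, G=6, H=6)

step 1: fire t2:  (A=4, B=1, C=2, D=1, E=4, F=2, G=0, H=4) → (A=4, B=2, C=2, D=1, E=3, F=4, G=3, H=4)
step 2: fire t1:  (A=4, B=2, C=2, D=1, E=3, F=4, G=3, H=4) → (A=4, B=1, C=3, D=1, E=3, F=3, G=3, H=5)
step 3: fire t2:  (A=4, B=1, C=3, D=1, E=3, F=3, G=3, H=5) → (A=4, B=2, C=3, D=1, E=2, F=5, G=6, H=5)
step 4: fire t1:  (A=4, B=2, C=3, D=1, E=2, F=5, G=6, H=5) → (A=4, B=1, C=4, D=1, E=2, F=4, G=6, H=6)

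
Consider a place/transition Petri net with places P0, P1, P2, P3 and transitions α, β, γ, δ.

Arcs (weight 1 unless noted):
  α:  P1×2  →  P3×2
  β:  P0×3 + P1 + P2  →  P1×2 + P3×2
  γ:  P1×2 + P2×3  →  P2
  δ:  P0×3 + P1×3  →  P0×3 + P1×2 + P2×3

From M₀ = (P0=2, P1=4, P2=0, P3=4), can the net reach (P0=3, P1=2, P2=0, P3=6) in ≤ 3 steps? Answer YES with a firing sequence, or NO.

depth 0: 1 marking
depth 1: 2 markings reached so far
depth 2: 3 markings reached so far
depth 3: 3 markings reached so far
(frontier empty at depth 3; search complete)
target is not among the 3 markings reachable within 3 steps

NO — not reachable within 3 firings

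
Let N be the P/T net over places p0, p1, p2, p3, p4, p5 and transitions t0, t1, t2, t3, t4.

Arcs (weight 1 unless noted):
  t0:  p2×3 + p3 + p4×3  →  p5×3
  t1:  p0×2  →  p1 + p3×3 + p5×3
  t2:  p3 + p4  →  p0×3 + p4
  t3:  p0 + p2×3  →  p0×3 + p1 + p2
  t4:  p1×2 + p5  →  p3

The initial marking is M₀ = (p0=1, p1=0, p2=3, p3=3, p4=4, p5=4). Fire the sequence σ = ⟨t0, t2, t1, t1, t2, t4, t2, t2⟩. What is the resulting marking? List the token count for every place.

step 1: fire t0:  (p0=1, p1=0, p2=3, p3=3, p4=4, p5=4) → (p0=1, p1=0, p2=0, p3=2, p4=1, p5=7)
step 2: fire t2:  (p0=1, p1=0, p2=0, p3=2, p4=1, p5=7) → (p0=4, p1=0, p2=0, p3=1, p4=1, p5=7)
step 3: fire t1:  (p0=4, p1=0, p2=0, p3=1, p4=1, p5=7) → (p0=2, p1=1, p2=0, p3=4, p4=1, p5=10)
step 4: fire t1:  (p0=2, p1=1, p2=0, p3=4, p4=1, p5=10) → (p0=0, p1=2, p2=0, p3=7, p4=1, p5=13)
step 5: fire t2:  (p0=0, p1=2, p2=0, p3=7, p4=1, p5=13) → (p0=3, p1=2, p2=0, p3=6, p4=1, p5=13)
step 6: fire t4:  (p0=3, p1=2, p2=0, p3=6, p4=1, p5=13) → (p0=3, p1=0, p2=0, p3=7, p4=1, p5=12)
step 7: fire t2:  (p0=3, p1=0, p2=0, p3=7, p4=1, p5=12) → (p0=6, p1=0, p2=0, p3=6, p4=1, p5=12)
step 8: fire t2:  (p0=6, p1=0, p2=0, p3=6, p4=1, p5=12) → (p0=9, p1=0, p2=0, p3=5, p4=1, p5=12)

(p0=9, p1=0, p2=0, p3=5, p4=1, p5=12)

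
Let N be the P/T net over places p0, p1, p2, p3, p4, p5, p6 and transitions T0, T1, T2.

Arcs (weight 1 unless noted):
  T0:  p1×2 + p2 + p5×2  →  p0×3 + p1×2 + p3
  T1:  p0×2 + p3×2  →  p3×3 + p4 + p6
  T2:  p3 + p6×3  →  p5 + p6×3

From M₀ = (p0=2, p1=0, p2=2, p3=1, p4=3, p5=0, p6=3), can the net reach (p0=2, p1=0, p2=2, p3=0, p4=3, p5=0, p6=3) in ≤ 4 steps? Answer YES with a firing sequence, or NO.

NO — not reachable within 4 firings

depth 0: 1 marking
depth 1: 2 markings reached so far
depth 2: 2 markings reached so far
(frontier empty at depth 2; search complete)
target is not among the 2 markings reachable within 4 steps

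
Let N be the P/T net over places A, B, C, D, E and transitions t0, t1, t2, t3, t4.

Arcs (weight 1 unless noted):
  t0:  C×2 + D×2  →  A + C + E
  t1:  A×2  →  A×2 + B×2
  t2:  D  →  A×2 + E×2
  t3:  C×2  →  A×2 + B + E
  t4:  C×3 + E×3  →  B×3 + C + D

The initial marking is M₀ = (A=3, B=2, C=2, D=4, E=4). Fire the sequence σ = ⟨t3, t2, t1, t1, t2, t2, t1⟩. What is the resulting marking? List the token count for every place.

step 1: fire t3:  (A=3, B=2, C=2, D=4, E=4) → (A=5, B=3, C=0, D=4, E=5)
step 2: fire t2:  (A=5, B=3, C=0, D=4, E=5) → (A=7, B=3, C=0, D=3, E=7)
step 3: fire t1:  (A=7, B=3, C=0, D=3, E=7) → (A=7, B=5, C=0, D=3, E=7)
step 4: fire t1:  (A=7, B=5, C=0, D=3, E=7) → (A=7, B=7, C=0, D=3, E=7)
step 5: fire t2:  (A=7, B=7, C=0, D=3, E=7) → (A=9, B=7, C=0, D=2, E=9)
step 6: fire t2:  (A=9, B=7, C=0, D=2, E=9) → (A=11, B=7, C=0, D=1, E=11)
step 7: fire t1:  (A=11, B=7, C=0, D=1, E=11) → (A=11, B=9, C=0, D=1, E=11)

(A=11, B=9, C=0, D=1, E=11)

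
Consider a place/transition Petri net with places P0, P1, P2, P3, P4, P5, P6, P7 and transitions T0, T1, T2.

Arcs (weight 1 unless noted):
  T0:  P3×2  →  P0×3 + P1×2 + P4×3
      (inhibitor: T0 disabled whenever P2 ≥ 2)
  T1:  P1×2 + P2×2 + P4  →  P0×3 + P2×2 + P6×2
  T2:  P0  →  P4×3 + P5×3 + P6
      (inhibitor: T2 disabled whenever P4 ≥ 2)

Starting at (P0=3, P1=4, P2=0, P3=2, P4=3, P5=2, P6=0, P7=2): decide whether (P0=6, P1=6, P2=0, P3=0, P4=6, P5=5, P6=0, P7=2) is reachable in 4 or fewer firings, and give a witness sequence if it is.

NO — not reachable within 4 firings

depth 0: 1 marking
depth 1: 2 markings reached so far
depth 2: 2 markings reached so far
(frontier empty at depth 2; search complete)
target is not among the 2 markings reachable within 4 steps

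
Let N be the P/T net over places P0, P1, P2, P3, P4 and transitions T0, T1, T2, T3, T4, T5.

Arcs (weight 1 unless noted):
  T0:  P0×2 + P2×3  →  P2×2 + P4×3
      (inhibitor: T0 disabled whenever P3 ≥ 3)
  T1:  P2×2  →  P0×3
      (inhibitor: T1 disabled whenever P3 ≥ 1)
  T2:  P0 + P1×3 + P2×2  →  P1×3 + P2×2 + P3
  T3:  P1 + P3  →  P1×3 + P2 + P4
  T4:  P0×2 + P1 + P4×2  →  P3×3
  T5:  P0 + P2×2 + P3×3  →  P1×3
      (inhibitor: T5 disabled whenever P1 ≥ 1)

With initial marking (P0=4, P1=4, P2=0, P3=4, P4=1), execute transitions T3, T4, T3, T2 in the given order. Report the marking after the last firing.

(P0=1, P1=7, P2=2, P3=6, P4=1)

step 1: fire T3:  (P0=4, P1=4, P2=0, P3=4, P4=1) → (P0=4, P1=6, P2=1, P3=3, P4=2)
step 2: fire T4:  (P0=4, P1=6, P2=1, P3=3, P4=2) → (P0=2, P1=5, P2=1, P3=6, P4=0)
step 3: fire T3:  (P0=2, P1=5, P2=1, P3=6, P4=0) → (P0=2, P1=7, P2=2, P3=5, P4=1)
step 4: fire T2:  (P0=2, P1=7, P2=2, P3=5, P4=1) → (P0=1, P1=7, P2=2, P3=6, P4=1)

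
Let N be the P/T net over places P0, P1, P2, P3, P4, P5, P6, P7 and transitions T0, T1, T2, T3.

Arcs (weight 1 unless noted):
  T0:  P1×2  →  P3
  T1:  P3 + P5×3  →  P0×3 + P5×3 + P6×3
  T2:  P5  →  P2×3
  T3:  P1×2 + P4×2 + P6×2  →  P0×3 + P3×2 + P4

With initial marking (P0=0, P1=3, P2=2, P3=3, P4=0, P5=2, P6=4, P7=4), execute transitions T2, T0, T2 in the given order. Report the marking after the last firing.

step 1: fire T2:  (P0=0, P1=3, P2=2, P3=3, P4=0, P5=2, P6=4, P7=4) → (P0=0, P1=3, P2=5, P3=3, P4=0, P5=1, P6=4, P7=4)
step 2: fire T0:  (P0=0, P1=3, P2=5, P3=3, P4=0, P5=1, P6=4, P7=4) → (P0=0, P1=1, P2=5, P3=4, P4=0, P5=1, P6=4, P7=4)
step 3: fire T2:  (P0=0, P1=1, P2=5, P3=4, P4=0, P5=1, P6=4, P7=4) → (P0=0, P1=1, P2=8, P3=4, P4=0, P5=0, P6=4, P7=4)

(P0=0, P1=1, P2=8, P3=4, P4=0, P5=0, P6=4, P7=4)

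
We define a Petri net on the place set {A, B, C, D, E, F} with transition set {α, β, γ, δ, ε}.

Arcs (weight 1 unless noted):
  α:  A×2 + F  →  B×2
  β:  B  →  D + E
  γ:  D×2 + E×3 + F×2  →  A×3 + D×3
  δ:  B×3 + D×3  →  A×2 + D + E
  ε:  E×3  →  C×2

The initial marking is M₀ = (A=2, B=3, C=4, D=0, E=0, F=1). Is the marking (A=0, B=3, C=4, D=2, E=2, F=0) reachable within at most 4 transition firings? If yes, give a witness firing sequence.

step 1: fire α:  (A=2, B=3, C=4, D=0, E=0, F=1) → (A=0, B=5, C=4, D=0, E=0, F=0)
step 2: fire β:  (A=0, B=5, C=4, D=0, E=0, F=0) → (A=0, B=4, C=4, D=1, E=1, F=0)
step 3: fire β:  (A=0, B=4, C=4, D=1, E=1, F=0) → (A=0, B=3, C=4, D=2, E=2, F=0)

YES — reachable via ⟨α, β, β⟩ (3 firings)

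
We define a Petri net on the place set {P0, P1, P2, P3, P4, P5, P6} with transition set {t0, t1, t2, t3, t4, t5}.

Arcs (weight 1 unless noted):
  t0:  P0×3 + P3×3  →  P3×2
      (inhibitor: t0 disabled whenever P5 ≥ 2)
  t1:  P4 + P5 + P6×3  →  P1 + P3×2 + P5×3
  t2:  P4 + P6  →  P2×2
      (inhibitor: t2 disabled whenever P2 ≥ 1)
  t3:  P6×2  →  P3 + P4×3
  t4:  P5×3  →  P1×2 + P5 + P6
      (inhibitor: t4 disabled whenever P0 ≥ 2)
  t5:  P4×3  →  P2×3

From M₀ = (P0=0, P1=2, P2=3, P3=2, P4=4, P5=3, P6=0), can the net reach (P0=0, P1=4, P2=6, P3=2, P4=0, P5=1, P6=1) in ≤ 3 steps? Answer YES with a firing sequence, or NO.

depth 0: 1 marking
depth 1: 3 markings reached so far
depth 2: 4 markings reached so far
depth 3: 4 markings reached so far
(frontier empty at depth 3; search complete)
target is not among the 4 markings reachable within 3 steps

NO — not reachable within 3 firings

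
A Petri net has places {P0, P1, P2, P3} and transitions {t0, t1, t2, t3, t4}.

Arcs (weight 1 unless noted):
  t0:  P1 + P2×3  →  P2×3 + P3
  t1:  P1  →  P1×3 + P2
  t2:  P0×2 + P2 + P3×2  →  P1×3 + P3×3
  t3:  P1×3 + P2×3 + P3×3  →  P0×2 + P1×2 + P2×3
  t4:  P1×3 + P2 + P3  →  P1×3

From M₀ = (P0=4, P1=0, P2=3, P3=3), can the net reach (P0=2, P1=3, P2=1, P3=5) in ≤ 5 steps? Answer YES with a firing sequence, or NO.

NO — not reachable within 5 firings

depth 0: 1 marking
depth 1: 2 markings reached so far
depth 2: 5 markings reached so far
depth 3: 12 markings reached so far
depth 4: 24 markings reached so far
depth 5: 47 markings reached so far
target is not among the 47 markings reachable within 5 steps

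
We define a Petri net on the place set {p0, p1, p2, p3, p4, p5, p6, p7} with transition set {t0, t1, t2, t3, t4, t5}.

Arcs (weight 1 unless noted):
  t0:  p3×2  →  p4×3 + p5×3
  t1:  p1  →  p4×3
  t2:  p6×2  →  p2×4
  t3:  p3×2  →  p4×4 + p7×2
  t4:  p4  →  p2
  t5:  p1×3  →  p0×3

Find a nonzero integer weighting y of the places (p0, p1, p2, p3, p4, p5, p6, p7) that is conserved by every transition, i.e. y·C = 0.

Incidence matrix C (rows=places, cols=transitions):
       t0   t1   t2   t3   t4   t5
   p0   0    0    0    0    0    3
   p1   0   -1    0    0    0   -3
   p2   0    0    4    0    1    0
   p3  -2    0    0   -2    0    0
   p4   3    3    0    4   -1    0
   p5   3    0    0    0    0    0
   p6   0    0   -2    0    0    0
   p7   0    0    0    2    0    0

Candidate y = [9, 9, 3, 6, 3, 1, 6, 0]; check y·C column-wise:
  col t0: 9·0 + 9·0 + 3·0 + 6·-2 + 3·3 + 1·3 + 6·0 = 0
  col t1: 9·0 + 9·-1 + 3·0 + 6·0 + 3·3 + 1·0 + 6·0 = 0
  col t2: 9·0 + 9·0 + 3·4 + 6·0 + 3·0 + 1·0 + 6·-2 = 0
  col t3: 9·0 + 9·0 + 3·0 + 6·-2 + 3·4 + 1·0 + 6·0 + 0·2 = 0
  col t4: 9·0 + 9·0 + 3·1 + 6·0 + 3·-1 + 1·0 + 6·0 = 0
  col t5: 9·3 + 9·-3 + 3·0 + 6·0 + 3·0 + 1·0 + 6·0 = 0

y = (p0:9, p1:9, p2:3, p3:6, p4:3, p5:1, p6:6, p7:0)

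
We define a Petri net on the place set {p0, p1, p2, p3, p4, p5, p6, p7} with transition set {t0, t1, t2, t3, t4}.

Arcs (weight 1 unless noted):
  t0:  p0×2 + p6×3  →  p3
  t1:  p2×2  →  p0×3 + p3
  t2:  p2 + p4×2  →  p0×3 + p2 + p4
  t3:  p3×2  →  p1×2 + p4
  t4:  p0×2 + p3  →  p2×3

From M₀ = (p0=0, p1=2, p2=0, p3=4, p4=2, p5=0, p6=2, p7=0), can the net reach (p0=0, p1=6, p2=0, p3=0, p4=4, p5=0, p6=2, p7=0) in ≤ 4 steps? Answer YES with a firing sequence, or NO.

YES — reachable via ⟨t3, t3⟩ (2 firings)

step 1: fire t3:  (p0=0, p1=2, p2=0, p3=4, p4=2, p5=0, p6=2, p7=0) → (p0=0, p1=4, p2=0, p3=2, p4=3, p5=0, p6=2, p7=0)
step 2: fire t3:  (p0=0, p1=4, p2=0, p3=2, p4=3, p5=0, p6=2, p7=0) → (p0=0, p1=6, p2=0, p3=0, p4=4, p5=0, p6=2, p7=0)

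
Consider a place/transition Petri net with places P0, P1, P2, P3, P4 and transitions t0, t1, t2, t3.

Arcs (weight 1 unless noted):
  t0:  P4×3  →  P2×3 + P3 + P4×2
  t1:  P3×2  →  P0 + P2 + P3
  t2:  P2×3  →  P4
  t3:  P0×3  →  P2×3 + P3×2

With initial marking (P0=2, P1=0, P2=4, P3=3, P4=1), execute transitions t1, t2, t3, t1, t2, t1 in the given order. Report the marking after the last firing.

step 1: fire t1:  (P0=2, P1=0, P2=4, P3=3, P4=1) → (P0=3, P1=0, P2=5, P3=2, P4=1)
step 2: fire t2:  (P0=3, P1=0, P2=5, P3=2, P4=1) → (P0=3, P1=0, P2=2, P3=2, P4=2)
step 3: fire t3:  (P0=3, P1=0, P2=2, P3=2, P4=2) → (P0=0, P1=0, P2=5, P3=4, P4=2)
step 4: fire t1:  (P0=0, P1=0, P2=5, P3=4, P4=2) → (P0=1, P1=0, P2=6, P3=3, P4=2)
step 5: fire t2:  (P0=1, P1=0, P2=6, P3=3, P4=2) → (P0=1, P1=0, P2=3, P3=3, P4=3)
step 6: fire t1:  (P0=1, P1=0, P2=3, P3=3, P4=3) → (P0=2, P1=0, P2=4, P3=2, P4=3)

(P0=2, P1=0, P2=4, P3=2, P4=3)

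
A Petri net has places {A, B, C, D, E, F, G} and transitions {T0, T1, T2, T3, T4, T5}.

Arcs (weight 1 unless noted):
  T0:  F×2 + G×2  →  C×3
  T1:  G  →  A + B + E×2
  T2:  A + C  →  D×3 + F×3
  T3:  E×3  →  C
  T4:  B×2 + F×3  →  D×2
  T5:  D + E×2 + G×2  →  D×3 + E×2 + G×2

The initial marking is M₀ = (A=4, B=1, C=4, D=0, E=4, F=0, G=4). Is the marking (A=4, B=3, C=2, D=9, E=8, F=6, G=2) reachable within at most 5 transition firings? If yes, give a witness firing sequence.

depth 0: 1 marking
depth 1: 4 markings reached so far
depth 2: 11 markings reached so far
depth 3: 28 markings reached so far
depth 4: 62 markings reached so far
depth 5: 121 markings reached so far
target is not among the 121 markings reachable within 5 steps

NO — not reachable within 5 firings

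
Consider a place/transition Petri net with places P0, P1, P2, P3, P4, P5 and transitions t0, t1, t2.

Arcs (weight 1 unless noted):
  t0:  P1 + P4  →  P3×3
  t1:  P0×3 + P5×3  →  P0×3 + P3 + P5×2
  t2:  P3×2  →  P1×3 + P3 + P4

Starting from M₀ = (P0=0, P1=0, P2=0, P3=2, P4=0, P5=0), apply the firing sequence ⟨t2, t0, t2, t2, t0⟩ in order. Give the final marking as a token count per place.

step 1: fire t2:  (P0=0, P1=0, P2=0, P3=2, P4=0, P5=0) → (P0=0, P1=3, P2=0, P3=1, P4=1, P5=0)
step 2: fire t0:  (P0=0, P1=3, P2=0, P3=1, P4=1, P5=0) → (P0=0, P1=2, P2=0, P3=4, P4=0, P5=0)
step 3: fire t2:  (P0=0, P1=2, P2=0, P3=4, P4=0, P5=0) → (P0=0, P1=5, P2=0, P3=3, P4=1, P5=0)
step 4: fire t2:  (P0=0, P1=5, P2=0, P3=3, P4=1, P5=0) → (P0=0, P1=8, P2=0, P3=2, P4=2, P5=0)
step 5: fire t0:  (P0=0, P1=8, P2=0, P3=2, P4=2, P5=0) → (P0=0, P1=7, P2=0, P3=5, P4=1, P5=0)

(P0=0, P1=7, P2=0, P3=5, P4=1, P5=0)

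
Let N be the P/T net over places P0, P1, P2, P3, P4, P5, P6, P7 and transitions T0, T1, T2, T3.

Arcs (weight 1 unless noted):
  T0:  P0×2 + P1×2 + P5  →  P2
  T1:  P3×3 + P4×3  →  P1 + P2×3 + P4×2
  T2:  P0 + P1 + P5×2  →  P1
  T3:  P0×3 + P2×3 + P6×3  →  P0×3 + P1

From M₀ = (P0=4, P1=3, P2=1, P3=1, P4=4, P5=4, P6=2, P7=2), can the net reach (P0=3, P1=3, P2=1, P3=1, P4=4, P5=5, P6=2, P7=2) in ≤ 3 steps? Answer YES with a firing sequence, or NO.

depth 0: 1 marking
depth 1: 3 markings reached so far
depth 2: 5 markings reached so far
depth 3: 5 markings reached so far
(frontier empty at depth 3; search complete)
target is not among the 5 markings reachable within 3 steps

NO — not reachable within 3 firings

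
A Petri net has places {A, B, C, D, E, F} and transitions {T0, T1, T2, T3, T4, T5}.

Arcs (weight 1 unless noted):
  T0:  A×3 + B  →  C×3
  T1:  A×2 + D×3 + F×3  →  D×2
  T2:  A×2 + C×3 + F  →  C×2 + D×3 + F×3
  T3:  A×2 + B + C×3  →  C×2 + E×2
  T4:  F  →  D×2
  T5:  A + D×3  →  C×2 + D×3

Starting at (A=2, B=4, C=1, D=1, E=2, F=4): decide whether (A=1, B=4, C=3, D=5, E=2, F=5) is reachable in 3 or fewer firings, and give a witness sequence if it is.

depth 0: 1 marking
depth 1: 2 markings reached so far
depth 2: 5 markings reached so far
depth 3: 8 markings reached so far
target is not among the 8 markings reachable within 3 steps

NO — not reachable within 3 firings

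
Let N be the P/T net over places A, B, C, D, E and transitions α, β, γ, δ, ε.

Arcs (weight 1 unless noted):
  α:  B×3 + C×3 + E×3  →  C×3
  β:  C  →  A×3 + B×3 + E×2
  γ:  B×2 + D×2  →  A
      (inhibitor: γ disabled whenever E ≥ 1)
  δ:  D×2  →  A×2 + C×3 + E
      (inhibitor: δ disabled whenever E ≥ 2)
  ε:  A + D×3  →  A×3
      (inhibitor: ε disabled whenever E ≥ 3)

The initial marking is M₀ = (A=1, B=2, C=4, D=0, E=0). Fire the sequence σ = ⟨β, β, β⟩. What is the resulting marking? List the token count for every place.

(A=10, B=11, C=1, D=0, E=6)

step 1: fire β:  (A=1, B=2, C=4, D=0, E=0) → (A=4, B=5, C=3, D=0, E=2)
step 2: fire β:  (A=4, B=5, C=3, D=0, E=2) → (A=7, B=8, C=2, D=0, E=4)
step 3: fire β:  (A=7, B=8, C=2, D=0, E=4) → (A=10, B=11, C=1, D=0, E=6)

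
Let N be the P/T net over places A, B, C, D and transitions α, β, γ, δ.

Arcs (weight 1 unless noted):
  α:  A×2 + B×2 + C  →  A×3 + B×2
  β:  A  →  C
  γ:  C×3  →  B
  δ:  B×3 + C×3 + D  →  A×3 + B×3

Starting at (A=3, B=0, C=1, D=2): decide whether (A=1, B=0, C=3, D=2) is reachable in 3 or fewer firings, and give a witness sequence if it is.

YES — reachable via ⟨β, β⟩ (2 firings)

step 1: fire β:  (A=3, B=0, C=1, D=2) → (A=2, B=0, C=2, D=2)
step 2: fire β:  (A=2, B=0, C=2, D=2) → (A=1, B=0, C=3, D=2)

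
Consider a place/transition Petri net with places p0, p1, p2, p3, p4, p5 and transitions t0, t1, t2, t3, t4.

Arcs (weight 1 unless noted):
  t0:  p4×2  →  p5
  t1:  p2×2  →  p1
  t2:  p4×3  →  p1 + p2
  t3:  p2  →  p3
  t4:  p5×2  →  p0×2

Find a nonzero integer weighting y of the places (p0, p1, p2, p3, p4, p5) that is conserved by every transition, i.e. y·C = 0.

Incidence matrix C (rows=places, cols=transitions):
       t0   t1   t2   t3   t4
   p0   0    0    0    0    2
   p1   0    1    1    0    0
   p2   0   -2    1   -1    0
   p3   0    0    0    1    0
   p4  -2    0   -3    0    0
   p5   1    0    0    0   -2

Candidate y = [2, 2, 1, 1, 1, 2]; check y·C column-wise:
  col t0: 2·0 + 2·0 + 1·0 + 1·0 + 1·-2 + 2·1 = 0
  col t1: 2·0 + 2·1 + 1·-2 + 1·0 + 1·0 + 2·0 = 0
  col t2: 2·0 + 2·1 + 1·1 + 1·0 + 1·-3 + 2·0 = 0
  col t3: 2·0 + 2·0 + 1·-1 + 1·1 + 1·0 + 2·0 = 0
  col t4: 2·2 + 2·0 + 1·0 + 1·0 + 1·0 + 2·-2 = 0

y = (p0:2, p1:2, p2:1, p3:1, p4:1, p5:2)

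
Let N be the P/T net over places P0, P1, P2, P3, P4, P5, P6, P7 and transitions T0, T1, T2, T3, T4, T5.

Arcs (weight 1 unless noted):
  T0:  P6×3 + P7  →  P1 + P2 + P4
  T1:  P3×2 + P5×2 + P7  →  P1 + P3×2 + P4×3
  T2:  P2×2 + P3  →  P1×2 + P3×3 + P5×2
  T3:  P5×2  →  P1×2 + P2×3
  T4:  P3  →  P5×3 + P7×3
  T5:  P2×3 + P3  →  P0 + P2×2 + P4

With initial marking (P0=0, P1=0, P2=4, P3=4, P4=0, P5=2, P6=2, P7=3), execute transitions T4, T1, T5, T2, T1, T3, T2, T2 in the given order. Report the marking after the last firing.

(P0=1, P1=10, P2=0, P3=8, P4=7, P5=5, P6=2, P7=4)

step 1: fire T4:  (P0=0, P1=0, P2=4, P3=4, P4=0, P5=2, P6=2, P7=3) → (P0=0, P1=0, P2=4, P3=3, P4=0, P5=5, P6=2, P7=6)
step 2: fire T1:  (P0=0, P1=0, P2=4, P3=3, P4=0, P5=5, P6=2, P7=6) → (P0=0, P1=1, P2=4, P3=3, P4=3, P5=3, P6=2, P7=5)
step 3: fire T5:  (P0=0, P1=1, P2=4, P3=3, P4=3, P5=3, P6=2, P7=5) → (P0=1, P1=1, P2=3, P3=2, P4=4, P5=3, P6=2, P7=5)
step 4: fire T2:  (P0=1, P1=1, P2=3, P3=2, P4=4, P5=3, P6=2, P7=5) → (P0=1, P1=3, P2=1, P3=4, P4=4, P5=5, P6=2, P7=5)
step 5: fire T1:  (P0=1, P1=3, P2=1, P3=4, P4=4, P5=5, P6=2, P7=5) → (P0=1, P1=4, P2=1, P3=4, P4=7, P5=3, P6=2, P7=4)
step 6: fire T3:  (P0=1, P1=4, P2=1, P3=4, P4=7, P5=3, P6=2, P7=4) → (P0=1, P1=6, P2=4, P3=4, P4=7, P5=1, P6=2, P7=4)
step 7: fire T2:  (P0=1, P1=6, P2=4, P3=4, P4=7, P5=1, P6=2, P7=4) → (P0=1, P1=8, P2=2, P3=6, P4=7, P5=3, P6=2, P7=4)
step 8: fire T2:  (P0=1, P1=8, P2=2, P3=6, P4=7, P5=3, P6=2, P7=4) → (P0=1, P1=10, P2=0, P3=8, P4=7, P5=5, P6=2, P7=4)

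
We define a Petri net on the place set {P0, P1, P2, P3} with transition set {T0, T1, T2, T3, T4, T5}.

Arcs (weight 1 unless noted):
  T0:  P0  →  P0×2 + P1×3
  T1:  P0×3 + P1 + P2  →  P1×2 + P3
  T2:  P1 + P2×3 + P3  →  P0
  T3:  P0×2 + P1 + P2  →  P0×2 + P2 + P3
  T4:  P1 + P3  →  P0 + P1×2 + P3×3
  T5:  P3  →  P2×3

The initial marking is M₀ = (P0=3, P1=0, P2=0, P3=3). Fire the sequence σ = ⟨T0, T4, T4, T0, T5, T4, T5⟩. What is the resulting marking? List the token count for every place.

step 1: fire T0:  (P0=3, P1=0, P2=0, P3=3) → (P0=4, P1=3, P2=0, P3=3)
step 2: fire T4:  (P0=4, P1=3, P2=0, P3=3) → (P0=5, P1=4, P2=0, P3=5)
step 3: fire T4:  (P0=5, P1=4, P2=0, P3=5) → (P0=6, P1=5, P2=0, P3=7)
step 4: fire T0:  (P0=6, P1=5, P2=0, P3=7) → (P0=7, P1=8, P2=0, P3=7)
step 5: fire T5:  (P0=7, P1=8, P2=0, P3=7) → (P0=7, P1=8, P2=3, P3=6)
step 6: fire T4:  (P0=7, P1=8, P2=3, P3=6) → (P0=8, P1=9, P2=3, P3=8)
step 7: fire T5:  (P0=8, P1=9, P2=3, P3=8) → (P0=8, P1=9, P2=6, P3=7)

(P0=8, P1=9, P2=6, P3=7)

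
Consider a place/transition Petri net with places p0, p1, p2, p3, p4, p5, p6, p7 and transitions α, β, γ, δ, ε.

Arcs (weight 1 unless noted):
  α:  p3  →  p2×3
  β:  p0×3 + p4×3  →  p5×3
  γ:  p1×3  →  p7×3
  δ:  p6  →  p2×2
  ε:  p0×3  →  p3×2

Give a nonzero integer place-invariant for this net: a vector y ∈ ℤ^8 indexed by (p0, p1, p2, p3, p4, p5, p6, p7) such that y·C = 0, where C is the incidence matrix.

Incidence matrix C (rows=places, cols=transitions):
        α    β    γ    δ    ε
   p0   0   -3    0    0   -3
   p1   0    0   -3    0    0
   p2   3    0    0    2    0
   p3  -1    0    0    0    2
   p4   0   -3    0    0    0
   p5   0    3    0    0    0
   p6   0    0    0   -1    0
   p7   0    0    3    0    0

Candidate y = [0, 0, 0, 0, 1, 1, 0, 0]; check y·C column-wise:
  col α: 0·3 + 0·-1 + 1·0 + 1·0 = 0
  col β: 0·-3 + 1·-3 + 1·3 = 0
  col γ: 0·-3 + 1·0 + 1·0 + 0·3 = 0
  col δ: 0·2 + 1·0 + 1·0 + 0·-1 = 0
  col ε: 0·-3 + 0·2 + 1·0 + 1·0 = 0

y = (p0:0, p1:0, p2:0, p3:0, p4:1, p5:1, p6:0, p7:0)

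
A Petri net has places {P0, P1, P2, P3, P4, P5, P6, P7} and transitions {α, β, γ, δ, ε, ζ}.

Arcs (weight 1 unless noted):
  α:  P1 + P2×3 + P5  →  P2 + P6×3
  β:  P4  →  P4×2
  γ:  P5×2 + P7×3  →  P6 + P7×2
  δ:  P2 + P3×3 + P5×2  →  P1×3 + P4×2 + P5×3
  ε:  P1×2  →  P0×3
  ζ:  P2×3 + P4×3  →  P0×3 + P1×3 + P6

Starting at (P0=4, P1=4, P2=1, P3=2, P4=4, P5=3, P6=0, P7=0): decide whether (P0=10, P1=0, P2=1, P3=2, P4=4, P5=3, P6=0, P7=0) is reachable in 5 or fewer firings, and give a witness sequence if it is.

YES — reachable via ⟨ε, ε⟩ (2 firings)

step 1: fire ε:  (P0=4, P1=4, P2=1, P3=2, P4=4, P5=3, P6=0, P7=0) → (P0=7, P1=2, P2=1, P3=2, P4=4, P5=3, P6=0, P7=0)
step 2: fire ε:  (P0=7, P1=2, P2=1, P3=2, P4=4, P5=3, P6=0, P7=0) → (P0=10, P1=0, P2=1, P3=2, P4=4, P5=3, P6=0, P7=0)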